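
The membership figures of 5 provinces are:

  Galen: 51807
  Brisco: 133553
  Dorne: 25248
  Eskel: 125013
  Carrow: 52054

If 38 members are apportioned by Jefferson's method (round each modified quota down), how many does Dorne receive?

2

Standard divisor 387675/38 ≈ 10201.974; standard quotas: Galen 5.078, Brisco 13.091, Dorne 2.475, Eskel 12.254, Carrow 5.102.
Rounding down gives 5, 13, 2, 12, 5 = 37 seats, so the divisor must be adjusted.
With modified divisor 9600: modified quotas Galen 5.397, Brisco 13.912, Dorne 2.630, Eskel 13.022, Carrow 5.422.
Rounding down: Galen 5, Brisco 13, Dorne 2, Eskel 13, Carrow 5 (total 38).
Dorne receives 2.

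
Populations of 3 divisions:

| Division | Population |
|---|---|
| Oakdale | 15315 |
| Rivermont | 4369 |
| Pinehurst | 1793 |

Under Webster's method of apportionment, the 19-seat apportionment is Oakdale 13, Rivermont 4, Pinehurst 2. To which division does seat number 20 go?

Oakdale

Priority for the next seat is population ÷ (current seats + 0.5).
Priorities: Oakdale 1134.444, Rivermont 970.889, Pinehurst 717.200.
Highest priority: Oakdale.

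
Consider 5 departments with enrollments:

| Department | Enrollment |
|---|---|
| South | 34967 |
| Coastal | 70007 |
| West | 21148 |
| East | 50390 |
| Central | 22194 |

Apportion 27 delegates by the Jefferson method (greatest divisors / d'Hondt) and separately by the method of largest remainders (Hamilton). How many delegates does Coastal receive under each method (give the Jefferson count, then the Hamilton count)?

10 and 9

Jefferson: South 4, Coastal 10, West 3, East 7, Central 3.
Hamilton: South 5, Coastal 9, West 3, East 7, Central 3.
Coastal gets 10 under Jefferson and 9 under Hamilton.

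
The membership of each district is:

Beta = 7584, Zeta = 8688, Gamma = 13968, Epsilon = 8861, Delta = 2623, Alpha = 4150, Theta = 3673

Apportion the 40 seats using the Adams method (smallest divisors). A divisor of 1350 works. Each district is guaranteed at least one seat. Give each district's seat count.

Beta 6, Zeta 7, Gamma 11, Epsilon 7, Delta 2, Alpha 4, Theta 3

With modified divisor 1350: modified quotas Beta 5.618, Zeta 6.436, Gamma 10.347, Epsilon 6.564, Delta 1.943, Alpha 3.074, Theta 2.721.
Rounding up: Beta 6, Zeta 7, Gamma 11, Epsilon 7, Delta 2, Alpha 4, Theta 3 (total 40).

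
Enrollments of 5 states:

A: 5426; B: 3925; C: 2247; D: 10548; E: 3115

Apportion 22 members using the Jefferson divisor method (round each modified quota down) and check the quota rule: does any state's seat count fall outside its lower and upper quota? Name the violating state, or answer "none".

none

Standard quotas: A 4.726, B 3.418, C 1.957, D 9.186, E 2.713.
Jefferson allocation: A 5, B 3, C 2, D 10, E 2.
Every allocation lies between the lower and upper quota.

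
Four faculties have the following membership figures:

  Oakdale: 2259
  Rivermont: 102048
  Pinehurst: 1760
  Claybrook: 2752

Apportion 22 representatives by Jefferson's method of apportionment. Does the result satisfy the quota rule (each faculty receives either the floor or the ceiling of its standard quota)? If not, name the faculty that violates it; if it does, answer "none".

Standard quotas: Oakdale 0.457, Rivermont 20.631, Pinehurst 0.356, Claybrook 0.556.
Jefferson allocation: Oakdale 0, Rivermont 22, Pinehurst 0, Claybrook 0.
Rivermont has quota 20.631 (lower 20, upper 21) but receives 22 — outside the quota interval.

Rivermont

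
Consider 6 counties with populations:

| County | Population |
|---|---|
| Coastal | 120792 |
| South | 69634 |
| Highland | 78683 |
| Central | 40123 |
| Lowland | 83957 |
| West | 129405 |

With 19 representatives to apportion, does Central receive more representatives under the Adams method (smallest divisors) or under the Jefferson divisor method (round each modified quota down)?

Adams

Adams: Coastal 4, South 3, Highland 3, Central 2, Lowland 3, West 4.
Jefferson: Coastal 5, South 2, Highland 3, Central 1, Lowland 3, West 5.
Central gets 2 under Adams and 1 under Jefferson.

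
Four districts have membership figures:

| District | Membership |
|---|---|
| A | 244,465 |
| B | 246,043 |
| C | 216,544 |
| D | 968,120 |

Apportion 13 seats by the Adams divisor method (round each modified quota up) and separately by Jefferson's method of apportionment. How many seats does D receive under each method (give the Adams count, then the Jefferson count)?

7 and 8

Adams: A 2, B 2, C 2, D 7.
Jefferson: A 2, B 2, C 1, D 8.
D gets 7 under Adams and 8 under Jefferson.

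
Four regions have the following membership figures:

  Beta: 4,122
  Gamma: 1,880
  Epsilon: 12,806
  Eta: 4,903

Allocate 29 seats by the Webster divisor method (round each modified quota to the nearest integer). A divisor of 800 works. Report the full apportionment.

With modified divisor 800: modified quotas Beta 5.152, Gamma 2.350, Epsilon 16.008, Eta 6.129.
Rounding to the nearest integer: Beta 5, Gamma 2, Epsilon 16, Eta 6 (total 29).

Beta=5, Gamma=2, Epsilon=16, Eta=6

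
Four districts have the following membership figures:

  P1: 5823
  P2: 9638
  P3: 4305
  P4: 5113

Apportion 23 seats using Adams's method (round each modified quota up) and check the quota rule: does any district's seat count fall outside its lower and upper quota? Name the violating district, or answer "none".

Standard quotas: P1 5.383, P2 8.910, P3 3.980, P4 4.727.
Adams allocation: P1 5, P2 9, P3 4, P4 5.
Every allocation lies between the lower and upper quota.

none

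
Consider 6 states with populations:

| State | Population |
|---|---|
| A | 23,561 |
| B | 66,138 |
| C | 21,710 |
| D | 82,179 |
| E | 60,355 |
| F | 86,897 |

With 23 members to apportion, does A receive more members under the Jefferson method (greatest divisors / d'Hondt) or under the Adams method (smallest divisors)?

Jefferson: A 1, B 5, C 1, D 6, E 4, F 6.
Adams: A 2, B 4, C 2, D 5, E 4, F 6.
A gets 1 under Jefferson and 2 under Adams.

Adams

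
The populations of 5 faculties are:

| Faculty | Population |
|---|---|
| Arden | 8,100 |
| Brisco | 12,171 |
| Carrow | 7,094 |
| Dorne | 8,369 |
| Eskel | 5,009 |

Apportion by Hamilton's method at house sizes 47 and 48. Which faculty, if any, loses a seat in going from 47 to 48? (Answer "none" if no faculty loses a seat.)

none

At 47 seats: Arden 9, Brisco 14, Carrow 8, Dorne 10, Eskel 6.
At 48 seats: Arden 10, Brisco 14, Carrow 8, Dorne 10, Eskel 6.
No faculty's allocation decreased.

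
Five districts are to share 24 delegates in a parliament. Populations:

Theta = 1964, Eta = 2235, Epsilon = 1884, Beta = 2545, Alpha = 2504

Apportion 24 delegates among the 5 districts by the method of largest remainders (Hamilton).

Standard divisor: 11132 ÷ 24 ≈ 463.833.
Standard quotas: Theta 4.234, Eta 4.819, Epsilon 4.062, Beta 5.487, Alpha 5.398.
Lower quotas: Theta 4, Eta 4, Epsilon 4, Beta 5, Alpha 5 (sum 22, leaving 2 seats).
Remainders in descending order: Eta 0.819, Beta 0.487, Alpha 0.398, Theta 0.234, Epsilon 0.062.
Largest remainders: Eta, Beta receive the extra seats.

Theta: 4, Eta: 5, Epsilon: 4, Beta: 6, Alpha: 5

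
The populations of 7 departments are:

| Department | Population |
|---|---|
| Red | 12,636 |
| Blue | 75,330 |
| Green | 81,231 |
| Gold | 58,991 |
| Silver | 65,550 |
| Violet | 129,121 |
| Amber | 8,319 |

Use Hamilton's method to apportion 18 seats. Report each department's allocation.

Standard divisor: 431178 ÷ 18 ≈ 23954.333.
Standard quotas: Red 0.5275, Blue 3.1447, Green 3.3911, Gold 2.4626, Silver 2.7365, Violet 5.3903, Amber 0.3473.
Lower quotas: Red 0, Blue 3, Green 3, Gold 2, Silver 2, Violet 5, Amber 0 (sum 15, leaving 3 seats).
Remainders in descending order: Silver 0.7365, Red 0.5275, Gold 0.4626, Green 0.3911, Violet 0.3903, Amber 0.3473, Blue 0.1447.
Largest remainders: Silver, Red, Gold receive the extra seats.

Red: 1; Blue: 3; Green: 3; Gold: 3; Silver: 3; Violet: 5; Amber: 0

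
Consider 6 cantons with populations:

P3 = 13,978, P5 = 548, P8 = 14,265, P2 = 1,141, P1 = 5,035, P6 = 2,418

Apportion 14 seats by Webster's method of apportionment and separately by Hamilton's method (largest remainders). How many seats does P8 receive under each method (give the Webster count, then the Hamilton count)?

Webster: P3 5, P5 0, P8 6, P2 0, P1 2, P6 1.
Hamilton: P3 5, P5 0, P8 5, P2 1, P1 2, P6 1.
P8 gets 6 under Webster and 5 under Hamilton.

6 and 5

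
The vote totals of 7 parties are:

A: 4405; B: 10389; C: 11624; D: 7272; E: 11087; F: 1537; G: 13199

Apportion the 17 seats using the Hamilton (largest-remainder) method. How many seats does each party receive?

A: 1, B: 3, C: 3, D: 2, E: 3, F: 1, G: 4

Total 59513; standard divisor 59513/17 ≈ 3500.765.
Standard quotas: A 1.2583, B 2.9676, C 3.3204, D 2.0773, E 3.1670, F 0.4390, G 3.7703.
Lower quotas: A 1, B 2, C 3, D 2, E 3, F 0, G 3 (sum 14, leaving 3 seats).
Remainders in descending order: B 0.9676, G 0.7703, F 0.4390, C 0.3204, A 0.2583, E 0.1670, D 0.0773.
The surplus seats go to B, G, F.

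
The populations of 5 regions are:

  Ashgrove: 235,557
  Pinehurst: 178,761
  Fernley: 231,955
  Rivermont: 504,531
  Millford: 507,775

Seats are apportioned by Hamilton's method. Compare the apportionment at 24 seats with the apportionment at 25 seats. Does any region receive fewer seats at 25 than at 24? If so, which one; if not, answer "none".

Ashgrove

At 24 seats: Ashgrove 4, Pinehurst 3, Fernley 3, Rivermont 7, Millford 7.
At 25 seats: Ashgrove 3, Pinehurst 3, Fernley 3, Rivermont 8, Millford 8.
Ashgrove drops from 4 to 3.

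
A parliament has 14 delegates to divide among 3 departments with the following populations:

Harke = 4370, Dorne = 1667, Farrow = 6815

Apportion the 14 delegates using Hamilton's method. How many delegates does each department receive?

Standard divisor: 12852 ÷ 14 = 918.
Standard quotas: Harke 4.7603, Dorne 1.8159, Farrow 7.4237.
Lower quotas: Harke 4, Dorne 1, Farrow 7 (sum 12, leaving 2 seats).
Remainders in descending order: Dorne 0.8159, Harke 0.7603, Farrow 0.4237.
Largest remainders: Dorne, Harke receive the extra seats.

Harke 5, Dorne 2, Farrow 7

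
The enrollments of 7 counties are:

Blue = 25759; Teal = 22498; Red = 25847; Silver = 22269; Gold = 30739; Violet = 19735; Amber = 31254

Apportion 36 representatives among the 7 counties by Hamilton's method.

Blue 5, Teal 5, Red 5, Silver 5, Gold 6, Violet 4, Amber 6

Total 178101; standard divisor 178101/36 ≈ 4947.25.
Standard quotas: Blue 5.2067, Teal 4.5476, Red 5.2245, Silver 4.5013, Gold 6.2134, Violet 3.9891, Amber 6.3174.
Lower quotas: Blue 5, Teal 4, Red 5, Silver 4, Gold 6, Violet 3, Amber 6 (sum 33, leaving 3 seats).
Remainders in descending order: Violet 0.9891, Teal 0.5476, Silver 0.5013, Amber 0.3174, Red 0.2245, Gold 0.2134, Blue 0.2067.
The surplus seats go to Violet, Teal, Silver.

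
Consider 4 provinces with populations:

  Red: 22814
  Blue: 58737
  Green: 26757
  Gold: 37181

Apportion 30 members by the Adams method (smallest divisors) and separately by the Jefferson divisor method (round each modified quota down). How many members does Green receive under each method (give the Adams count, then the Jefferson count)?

6 and 5

Adams: Red 5, Blue 12, Green 6, Gold 7.
Jefferson: Red 5, Blue 12, Green 5, Gold 8.
Green gets 6 under Adams and 5 under Jefferson.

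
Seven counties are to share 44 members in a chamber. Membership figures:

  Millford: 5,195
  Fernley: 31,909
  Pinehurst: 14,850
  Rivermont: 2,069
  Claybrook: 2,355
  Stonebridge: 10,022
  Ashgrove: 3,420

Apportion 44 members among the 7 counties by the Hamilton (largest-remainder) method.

Millford: 3, Fernley: 20, Pinehurst: 10, Rivermont: 1, Claybrook: 2, Stonebridge: 6, Ashgrove: 2

The standard divisor is 69820/44 ≈ 1586.818.
Standard quotas: Millford 3.2738, Fernley 20.1088, Pinehurst 9.3584, Rivermont 1.3039, Claybrook 1.4841, Stonebridge 6.3158, Ashgrove 2.1553.
Lower quotas: Millford 3, Fernley 20, Pinehurst 9, Rivermont 1, Claybrook 1, Stonebridge 6, Ashgrove 2 (sum 42, leaving 2 seats).
Remainders in descending order: Claybrook 0.4841, Pinehurst 0.3584, Stonebridge 0.3158, Rivermont 0.3039, Millford 0.2738, Ashgrove 0.1553, Fernley 0.1088.
Largest remainders: Claybrook, Pinehurst receive the extra seats.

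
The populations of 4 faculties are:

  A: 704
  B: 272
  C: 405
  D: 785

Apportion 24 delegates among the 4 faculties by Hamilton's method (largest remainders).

A 8, B 3, C 4, D 9

Total 2166; standard divisor 2166/24 ≈ 90.25.
Standard quotas: A 7.801, B 3.014, C 4.488, D 8.698.
Lower quotas: A 7, B 3, C 4, D 8 (sum 22, leaving 2 seats).
Remainders in descending order: A 0.801, D 0.698, C 0.488, B 0.014.
The surplus seats go to A, D.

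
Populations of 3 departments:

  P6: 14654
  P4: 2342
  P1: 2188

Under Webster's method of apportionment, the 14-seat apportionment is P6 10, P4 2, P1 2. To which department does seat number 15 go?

Priority for the next seat is population ÷ (current seats + 0.5).
Priorities: P6 1395.619, P4 936.800, P1 875.200.
Highest priority: P6.

P6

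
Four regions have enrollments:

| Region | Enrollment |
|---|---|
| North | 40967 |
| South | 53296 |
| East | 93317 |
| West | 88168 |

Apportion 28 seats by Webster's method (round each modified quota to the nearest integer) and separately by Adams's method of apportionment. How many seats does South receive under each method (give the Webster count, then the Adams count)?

Webster: North 4, South 5, East 10, West 9.
Adams: North 4, South 6, East 9, West 9.
South gets 5 under Webster and 6 under Adams.

5 and 6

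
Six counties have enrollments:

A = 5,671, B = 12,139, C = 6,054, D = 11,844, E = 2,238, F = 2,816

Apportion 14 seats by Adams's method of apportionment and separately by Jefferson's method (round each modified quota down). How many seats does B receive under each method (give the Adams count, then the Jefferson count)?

Adams: A 2, B 4, C 2, D 4, E 1, F 1.
Jefferson: A 2, B 5, C 2, D 4, E 0, F 1.
B gets 4 under Adams and 5 under Jefferson.

4 and 5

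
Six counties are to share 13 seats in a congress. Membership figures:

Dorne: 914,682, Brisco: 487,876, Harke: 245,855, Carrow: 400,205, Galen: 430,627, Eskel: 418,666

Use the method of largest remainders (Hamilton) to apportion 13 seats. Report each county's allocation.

Total 2897911; standard divisor 2897911/13 ≈ 222916.231.
Standard quotas: Dorne 4.1033, Brisco 2.1886, Harke 1.1029, Carrow 1.7953, Galen 1.9318, Eskel 1.8781.
Lower quotas: Dorne 4, Brisco 2, Harke 1, Carrow 1, Galen 1, Eskel 1 (sum 10, leaving 3 seats).
Remainders in descending order: Galen 0.9318, Eskel 0.8781, Carrow 0.7953, Brisco 0.1886, Dorne 0.1033, Harke 0.1029.
The surplus seats go to Galen, Eskel, Carrow.

Dorne: 4; Brisco: 2; Harke: 1; Carrow: 2; Galen: 2; Eskel: 2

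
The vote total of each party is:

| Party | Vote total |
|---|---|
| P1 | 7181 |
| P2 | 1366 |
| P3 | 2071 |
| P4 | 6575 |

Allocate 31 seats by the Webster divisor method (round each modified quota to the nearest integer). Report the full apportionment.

P1=13, P2=2, P3=4, P4=12

Standard divisor 17193/31 ≈ 554.613; standard quotas: P1 12.948, P2 2.463, P3 3.734, P4 11.855.
Rounding to the nearest integer gives P1 13, P2 2, P3 4, P4 12 — total 31, matching the house size, so no adjustment is needed.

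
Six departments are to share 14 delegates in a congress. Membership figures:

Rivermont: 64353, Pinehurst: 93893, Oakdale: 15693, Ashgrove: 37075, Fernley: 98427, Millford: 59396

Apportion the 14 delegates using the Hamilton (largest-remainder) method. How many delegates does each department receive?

Standard divisor: 368837 ÷ 14 ≈ 26345.5.
Standard quotas: Rivermont 2.4427, Pinehurst 3.5639, Oakdale 0.5957, Ashgrove 1.4073, Fernley 3.7360, Millford 2.2545.
Lower quotas: Rivermont 2, Pinehurst 3, Oakdale 0, Ashgrove 1, Fernley 3, Millford 2 (sum 11, leaving 3 seats).
Remainders in descending order: Fernley 0.7360, Oakdale 0.5957, Pinehurst 0.5639, Rivermont 0.4427, Ashgrove 0.4073, Millford 0.2545.
Largest remainders: Fernley, Oakdale, Pinehurst receive the extra seats.

Rivermont 2, Pinehurst 4, Oakdale 1, Ashgrove 1, Fernley 4, Millford 2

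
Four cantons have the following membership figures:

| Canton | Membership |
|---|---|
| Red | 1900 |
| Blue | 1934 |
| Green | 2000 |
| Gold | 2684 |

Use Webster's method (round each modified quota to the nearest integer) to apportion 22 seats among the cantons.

Red 5; Blue 5; Green 5; Gold 7

Standard divisor 8518/22 ≈ 387.182; standard quotas: Red 4.907, Blue 4.995, Green 5.166, Gold 6.932.
Rounding to the nearest integer gives Red 5, Blue 5, Green 5, Gold 7 — total 22, matching the house size, so no adjustment is needed.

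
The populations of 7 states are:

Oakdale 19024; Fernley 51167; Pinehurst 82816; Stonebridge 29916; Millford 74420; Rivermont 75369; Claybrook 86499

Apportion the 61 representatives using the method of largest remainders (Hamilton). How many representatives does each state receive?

Oakdale=3, Fernley=7, Pinehurst=12, Stonebridge=4, Millford=11, Rivermont=11, Claybrook=13

The standard divisor is 419211/61 ≈ 6872.311.
Standard quotas: Oakdale 2.7682, Fernley 7.4454, Pinehurst 12.0507, Stonebridge 4.3531, Millford 10.8290, Rivermont 10.9671, Claybrook 12.5866.
Lower quotas: Oakdale 2, Fernley 7, Pinehurst 12, Stonebridge 4, Millford 10, Rivermont 10, Claybrook 12 (sum 57, leaving 4 seats).
Remainders in descending order: Rivermont 0.9671, Millford 0.8290, Oakdale 0.7682, Claybrook 0.5866, Fernley 0.4454, Stonebridge 0.3531, Pinehurst 0.0507.
The surplus seats go to Rivermont, Millford, Oakdale, Claybrook.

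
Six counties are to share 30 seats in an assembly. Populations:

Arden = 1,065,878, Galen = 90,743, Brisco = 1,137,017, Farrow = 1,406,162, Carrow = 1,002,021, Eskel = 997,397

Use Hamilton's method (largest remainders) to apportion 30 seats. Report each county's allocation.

Arden 6, Galen 1, Brisco 6, Farrow 7, Carrow 5, Eskel 5

The standard divisor is 5699218/30 ≈ 189973.933.
Standard quotas: Arden 5.6107, Galen 0.4777, Brisco 5.9851, Farrow 7.4019, Carrow 5.2745, Eskel 5.2502.
Lower quotas: Arden 5, Galen 0, Brisco 5, Farrow 7, Carrow 5, Eskel 5 (sum 27, leaving 3 seats).
Remainders in descending order: Brisco 0.9851, Arden 0.6107, Galen 0.4777, Farrow 0.4019, Carrow 0.2745, Eskel 0.2502.
The surplus seats go to Brisco, Arden, Galen.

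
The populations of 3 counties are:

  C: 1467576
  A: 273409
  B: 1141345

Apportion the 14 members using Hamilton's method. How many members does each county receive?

C=7, A=1, B=6

Standard divisor: 2882330 ÷ 14 ≈ 205880.714.
Standard quotas: C 7.1283, A 1.3280, B 5.5437.
Lower quotas: C 7, A 1, B 5 (sum 13, leaving 1 seat).
Remainders in descending order: B 0.5437, A 0.3280, C 0.1283.
Largest remainder: B receives the extra seat.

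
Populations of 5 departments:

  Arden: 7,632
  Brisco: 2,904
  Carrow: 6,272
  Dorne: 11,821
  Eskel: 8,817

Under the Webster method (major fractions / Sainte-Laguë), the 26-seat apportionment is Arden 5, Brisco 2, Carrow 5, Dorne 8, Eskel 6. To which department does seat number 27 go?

Dorne

Priority for the next seat is population ÷ (current seats + 0.5).
Priorities: Arden 1387.636, Brisco 1161.600, Carrow 1140.364, Dorne 1390.706, Eskel 1356.462.
Highest priority: Dorne.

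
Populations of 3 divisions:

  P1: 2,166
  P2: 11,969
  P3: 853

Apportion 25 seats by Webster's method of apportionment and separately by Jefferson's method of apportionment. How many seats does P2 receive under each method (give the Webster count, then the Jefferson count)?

20 and 21

Webster: P1 4, P2 20, P3 1.
Jefferson: P1 3, P2 21, P3 1.
P2 gets 20 under Webster and 21 under Jefferson.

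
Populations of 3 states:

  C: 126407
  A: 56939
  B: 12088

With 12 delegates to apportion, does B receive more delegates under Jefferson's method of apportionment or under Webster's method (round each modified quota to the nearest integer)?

Webster

Jefferson: C 8, A 4, B 0.
Webster: C 8, A 3, B 1.
B gets 0 under Jefferson and 1 under Webster.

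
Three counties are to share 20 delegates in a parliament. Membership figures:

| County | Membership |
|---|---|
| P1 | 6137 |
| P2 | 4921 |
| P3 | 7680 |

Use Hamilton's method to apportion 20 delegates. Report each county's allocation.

Total 18738; standard divisor 18738/20 ≈ 936.9.
Standard quotas: P1 6.5503, P2 5.2524, P3 8.1972.
Lower quotas: P1 6, P2 5, P3 8 (sum 19, leaving 1 seat).
Remainders in descending order: P1 0.5503, P2 0.2524, P3 0.1972.
The surplus seat goes to P1.

P1 7; P2 5; P3 8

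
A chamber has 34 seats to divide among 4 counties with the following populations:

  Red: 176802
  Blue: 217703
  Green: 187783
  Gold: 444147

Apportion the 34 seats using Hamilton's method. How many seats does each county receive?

Red=6, Blue=7, Green=6, Gold=15

Standard divisor: 1026435 ÷ 34 ≈ 30189.265.
Standard quotas: Red 5.8565, Blue 7.2113, Green 6.2202, Gold 14.7121.
Lower quotas: Red 5, Blue 7, Green 6, Gold 14 (sum 32, leaving 2 seats).
Remainders in descending order: Red 0.8565, Gold 0.7121, Green 0.2202, Blue 0.2113.
The surplus seats go to Red, Gold.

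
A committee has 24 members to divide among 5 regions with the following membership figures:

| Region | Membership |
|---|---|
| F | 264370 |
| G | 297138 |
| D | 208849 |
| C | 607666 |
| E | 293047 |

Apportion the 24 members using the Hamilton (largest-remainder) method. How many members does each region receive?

The standard divisor is 1671070/24 ≈ 69627.917.
Standard quotas: F 3.7969, G 4.2675, D 2.9995, C 8.7273, E 4.2088.
Lower quotas: F 3, G 4, D 2, C 8, E 4 (sum 21, leaving 3 seats).
Remainders in descending order: D 0.9995, F 0.7969, C 0.7273, G 0.2675, E 0.2088.
The surplus seats go to D, F, C.

F: 4, G: 4, D: 3, C: 9, E: 4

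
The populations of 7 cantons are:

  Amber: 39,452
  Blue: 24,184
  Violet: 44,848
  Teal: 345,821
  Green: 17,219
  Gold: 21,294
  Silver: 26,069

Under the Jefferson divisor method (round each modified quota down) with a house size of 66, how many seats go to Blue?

3

Standard divisor 518887/66 ≈ 7861.924; standard quotas: Amber 5.018, Blue 3.076, Violet 5.704, Teal 43.987, Green 2.190, Gold 2.708, Silver 3.316.
Rounding down gives 5, 3, 5, 43, 2, 2, 3 = 63 seats, so the divisor must be adjusted.
With modified divisor 7500: modified quotas Amber 5.260, Blue 3.225, Violet 5.980, Teal 46.109, Green 2.296, Gold 2.839, Silver 3.476.
Rounding down: Amber 5, Blue 3, Violet 5, Teal 46, Green 2, Gold 2, Silver 3 (total 66).
Blue receives 3.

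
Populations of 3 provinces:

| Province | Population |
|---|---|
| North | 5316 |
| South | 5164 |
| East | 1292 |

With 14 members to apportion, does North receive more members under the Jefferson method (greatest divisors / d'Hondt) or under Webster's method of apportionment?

Jefferson

Jefferson: North 7, South 6, East 1.
Webster: North 6, South 6, East 2.
North gets 7 under Jefferson and 6 under Webster.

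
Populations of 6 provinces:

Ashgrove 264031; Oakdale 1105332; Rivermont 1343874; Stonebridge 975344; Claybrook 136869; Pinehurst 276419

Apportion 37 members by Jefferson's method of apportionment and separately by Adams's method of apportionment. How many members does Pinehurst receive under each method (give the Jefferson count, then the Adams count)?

Jefferson: Ashgrove 2, Oakdale 10, Rivermont 13, Stonebridge 9, Claybrook 1, Pinehurst 2.
Adams: Ashgrove 3, Oakdale 10, Rivermont 11, Stonebridge 8, Claybrook 2, Pinehurst 3.
Pinehurst gets 2 under Jefferson and 3 under Adams.

2 and 3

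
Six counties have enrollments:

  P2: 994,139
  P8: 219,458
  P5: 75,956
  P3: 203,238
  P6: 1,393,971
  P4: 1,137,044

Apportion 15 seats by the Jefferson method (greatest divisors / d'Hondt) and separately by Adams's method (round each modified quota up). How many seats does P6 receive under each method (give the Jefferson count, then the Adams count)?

Jefferson: P2 4, P8 0, P5 0, P3 0, P6 6, P4 5.
Adams: P2 3, P8 1, P5 1, P3 1, P6 5, P4 4.
P6 gets 6 under Jefferson and 5 under Adams.

6 and 5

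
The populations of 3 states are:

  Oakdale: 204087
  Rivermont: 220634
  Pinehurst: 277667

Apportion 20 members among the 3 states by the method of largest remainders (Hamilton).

Oakdale: 6, Rivermont: 6, Pinehurst: 8

The standard divisor is 702388/20 ≈ 35119.4.
Standard quotas: Oakdale 5.8112, Rivermont 6.2824, Pinehurst 7.9064.
Lower quotas: Oakdale 5, Rivermont 6, Pinehurst 7 (sum 18, leaving 2 seats).
Remainders in descending order: Pinehurst 0.9064, Oakdale 0.8112, Rivermont 0.2824.
The surplus seats go to Pinehurst, Oakdale.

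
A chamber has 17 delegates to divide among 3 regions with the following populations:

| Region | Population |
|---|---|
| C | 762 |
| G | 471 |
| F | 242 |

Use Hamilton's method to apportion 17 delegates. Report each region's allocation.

Standard divisor: 1475 ÷ 17 ≈ 86.765.
Standard quotas: C 8.782, G 5.428, F 2.789.
Lower quotas: C 8, G 5, F 2 (sum 15, leaving 2 seats).
Remainders in descending order: F 0.789, C 0.782, G 0.428.
Largest remainders: F, C receive the extra seats.

C=9, G=5, F=3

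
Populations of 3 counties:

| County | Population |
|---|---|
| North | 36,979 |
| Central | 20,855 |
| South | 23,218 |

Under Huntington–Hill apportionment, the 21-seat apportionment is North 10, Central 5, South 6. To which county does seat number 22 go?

Priority for the next seat is population ÷ (√(s·(s+1))).
Priorities: North 3525.809, Central 3807.585, South 3582.615.
Highest priority: Central.

Central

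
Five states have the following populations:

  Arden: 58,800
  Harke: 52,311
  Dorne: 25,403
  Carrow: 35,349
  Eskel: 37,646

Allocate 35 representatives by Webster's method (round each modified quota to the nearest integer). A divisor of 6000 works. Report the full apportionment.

With modified divisor 6000: modified quotas Arden 9.800, Harke 8.719, Dorne 4.234, Carrow 5.891, Eskel 6.274.
Rounding to the nearest integer: Arden 10, Harke 9, Dorne 4, Carrow 6, Eskel 6 (total 35).

Arden=10; Harke=9; Dorne=4; Carrow=6; Eskel=6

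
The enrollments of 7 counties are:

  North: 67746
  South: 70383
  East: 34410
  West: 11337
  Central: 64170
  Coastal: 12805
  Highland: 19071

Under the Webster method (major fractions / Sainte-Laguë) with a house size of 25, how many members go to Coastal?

Standard divisor 279922/25 ≈ 11196.88; standard quotas: North 6.050, South 6.286, East 3.073, West 1.013, Central 5.731, Coastal 1.144, Highland 1.703.
Rounding to the nearest integer gives North 6, South 6, East 3, West 1, Central 6, Coastal 1, Highland 2 — total 25, matching the house size, so no adjustment is needed.
Coastal receives 1.

1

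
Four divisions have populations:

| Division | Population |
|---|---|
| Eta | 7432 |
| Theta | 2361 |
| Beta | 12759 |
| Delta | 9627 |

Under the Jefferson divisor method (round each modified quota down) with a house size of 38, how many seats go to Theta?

2

Standard divisor 32179/38 ≈ 846.816; standard quotas: Eta 8.776, Theta 2.788, Beta 15.067, Delta 11.368.
Rounding down gives 8, 2, 15, 11 = 36 seats, so the divisor must be adjusted.
With modified divisor 800: modified quotas Eta 9.290, Theta 2.951, Beta 15.949, Delta 12.034.
Rounding down: Eta 9, Theta 2, Beta 15, Delta 12 (total 38).
Theta receives 2.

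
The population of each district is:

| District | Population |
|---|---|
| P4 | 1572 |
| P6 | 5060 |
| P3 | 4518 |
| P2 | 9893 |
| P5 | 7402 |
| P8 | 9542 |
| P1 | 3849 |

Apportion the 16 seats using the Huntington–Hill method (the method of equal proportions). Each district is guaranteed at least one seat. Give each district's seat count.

P4 1, P6 2, P3 2, P2 4, P5 3, P8 3, P1 1

With divisor 2805: modified quotas P4 0.560, P6 1.804, P3 1.611, P2 3.527, P5 2.639, P8 3.402, P1 1.372.
Geometric-mean thresholds: P4 (min 1), P6 √(1·2)=1.414, P3 √(1·2)=1.414, P2 √(3·4)=3.464, P5 √(2·3)=2.449, P8 √(3·4)=3.464, P1 √(1·2)=1.414.
Each quota rounded against its threshold gives P4 1, P6 2, P3 2, P2 4, P5 3, P8 3, P1 1 (total 16).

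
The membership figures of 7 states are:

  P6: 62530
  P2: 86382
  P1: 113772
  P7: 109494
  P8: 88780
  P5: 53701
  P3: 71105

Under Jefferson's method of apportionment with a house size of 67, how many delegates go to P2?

10

Standard divisor 585764/67 ≈ 8742.746; standard quotas: P6 7.152, P2 9.880, P1 13.013, P7 12.524, P8 10.155, P5 6.142, P3 8.133.
Rounding down gives 7, 9, 13, 12, 10, 6, 8 = 65 seats, so the divisor must be adjusted.
With modified divisor 8300: modified quotas P6 7.534, P2 10.407, P1 13.707, P7 13.192, P8 10.696, P5 6.470, P3 8.567.
Rounding down: P6 7, P2 10, P1 13, P7 13, P8 10, P5 6, P3 8 (total 67).
P2 receives 10.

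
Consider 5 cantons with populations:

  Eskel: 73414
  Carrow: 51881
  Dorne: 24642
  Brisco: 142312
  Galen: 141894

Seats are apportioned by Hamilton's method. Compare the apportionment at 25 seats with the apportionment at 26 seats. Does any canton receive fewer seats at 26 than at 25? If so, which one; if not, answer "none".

At 25 seats: Eskel 4, Carrow 3, Dorne 2, Brisco 8, Galen 8.
At 26 seats: Eskel 4, Carrow 3, Dorne 1, Brisco 9, Galen 9.
Dorne drops from 2 to 1.

Dorne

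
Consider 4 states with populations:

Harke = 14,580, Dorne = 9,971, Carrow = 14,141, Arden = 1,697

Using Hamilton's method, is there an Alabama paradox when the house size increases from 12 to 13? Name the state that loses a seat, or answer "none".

Arden

At 12 seats: Harke 4, Dorne 3, Carrow 4, Arden 1.
At 13 seats: Harke 5, Dorne 3, Carrow 5, Arden 0.
Arden drops from 1 to 0.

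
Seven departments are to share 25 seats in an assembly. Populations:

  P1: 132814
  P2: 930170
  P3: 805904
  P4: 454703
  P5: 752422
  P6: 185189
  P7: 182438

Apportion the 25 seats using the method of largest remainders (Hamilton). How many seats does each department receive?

Standard divisor: 3443640 ÷ 25 ≈ 137745.6.
Standard quotas: P1 0.9642, P2 6.7528, P3 5.8507, P4 3.3010, P5 5.4624, P6 1.3444, P7 1.3245.
Lower quotas: P1 0, P2 6, P3 5, P4 3, P5 5, P6 1, P7 1 (sum 21, leaving 4 seats).
Remainders in descending order: P1 0.9642, P3 0.8507, P2 0.7528, P5 0.4624, P6 0.3444, P7 0.3245, P4 0.3010.
Largest remainders: P1, P3, P2, P5 receive the extra seats.

P1=1; P2=7; P3=6; P4=3; P5=6; P6=1; P7=1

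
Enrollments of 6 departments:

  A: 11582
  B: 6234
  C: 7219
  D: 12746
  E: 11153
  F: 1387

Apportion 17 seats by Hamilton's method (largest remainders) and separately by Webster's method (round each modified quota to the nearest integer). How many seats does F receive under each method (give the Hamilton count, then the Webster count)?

Hamilton: A 4, B 2, C 2, D 4, E 4, F 1.
Webster: A 4, B 2, C 3, D 4, E 4, F 0.
F gets 1 under Hamilton and 0 under Webster.

1 and 0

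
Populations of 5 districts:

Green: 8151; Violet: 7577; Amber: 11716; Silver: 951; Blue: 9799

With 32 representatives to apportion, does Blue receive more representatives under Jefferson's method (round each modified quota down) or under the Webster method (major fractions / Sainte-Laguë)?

Jefferson: Green 7, Violet 6, Amber 10, Silver 0, Blue 9.
Webster: Green 7, Violet 6, Amber 10, Silver 1, Blue 8.
Blue gets 9 under Jefferson and 8 under Webster.

Jefferson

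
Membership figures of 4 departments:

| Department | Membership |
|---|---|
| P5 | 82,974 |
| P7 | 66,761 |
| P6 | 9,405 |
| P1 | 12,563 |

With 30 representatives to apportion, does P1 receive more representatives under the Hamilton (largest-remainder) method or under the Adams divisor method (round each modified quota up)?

Adams

Hamilton: P5 14, P7 12, P6 2, P1 2.
Adams: P5 14, P7 11, P6 2, P1 3.
P1 gets 2 under Hamilton and 3 under Adams.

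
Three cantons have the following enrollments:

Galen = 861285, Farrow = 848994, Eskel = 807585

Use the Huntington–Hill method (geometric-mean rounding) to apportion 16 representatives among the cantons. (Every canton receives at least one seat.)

Galen: 6; Farrow: 5; Eskel: 5

With divisor 156126: modified quotas Galen 5.517, Farrow 5.438, Eskel 5.173.
Geometric-mean thresholds: Galen √(5·6)=5.477, Farrow √(5·6)=5.477, Eskel √(5·6)=5.477.
Each quota rounded against its threshold gives Galen 6, Farrow 5, Eskel 5 (total 16).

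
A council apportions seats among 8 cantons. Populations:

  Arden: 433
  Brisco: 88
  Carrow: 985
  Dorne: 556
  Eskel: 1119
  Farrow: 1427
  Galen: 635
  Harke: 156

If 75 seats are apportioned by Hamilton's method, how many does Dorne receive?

8

Standard divisor: 5399 ÷ 75 ≈ 71.987.
Standard quotas: Arden 6.015, Brisco 1.222, Carrow 13.683, Dorne 7.724, Eskel 15.545, Farrow 19.823, Galen 8.821, Harke 2.167.
Lower quotas: Arden 6, Brisco 1, Carrow 13, Dorne 7, Eskel 15, Farrow 19, Galen 8, Harke 2 (sum 71, leaving 4 seats).
Remainders in descending order: Farrow 0.823, Galen 0.821, Dorne 0.724, Carrow 0.683, Eskel 0.545, Brisco 0.222, Harke 0.167, Arden 0.015.
The surplus seats go to Farrow, Galen, Dorne, Carrow.
Dorne receives 8.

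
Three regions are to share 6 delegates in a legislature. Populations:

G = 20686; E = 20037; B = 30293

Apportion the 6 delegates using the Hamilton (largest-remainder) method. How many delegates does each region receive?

G 2, E 2, B 2

The standard divisor is 71016/6 = 11836.
Standard quotas: G 1.7477, E 1.6929, B 2.5594.
Lower quotas: G 1, E 1, B 2 (sum 4, leaving 2 seats).
Remainders in descending order: G 0.7477, E 0.6929, B 0.5594.
Largest remainders: G, E receive the extra seats.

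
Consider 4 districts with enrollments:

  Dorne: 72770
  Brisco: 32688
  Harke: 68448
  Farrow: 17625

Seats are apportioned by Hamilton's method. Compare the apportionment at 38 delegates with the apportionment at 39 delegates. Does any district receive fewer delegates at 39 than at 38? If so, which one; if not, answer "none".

At 38 seats: Dorne 14, Brisco 6, Harke 14, Farrow 4.
At 39 seats: Dorne 15, Brisco 7, Harke 14, Farrow 3.
Farrow drops from 4 to 3.

Farrow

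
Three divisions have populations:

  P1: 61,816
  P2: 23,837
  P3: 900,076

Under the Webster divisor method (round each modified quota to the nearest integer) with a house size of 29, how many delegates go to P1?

2

Standard divisor 985729/29 ≈ 33990.655; standard quotas: P1 1.819, P2 0.701, P3 26.480.
Rounding to the nearest integer gives P1 2, P2 1, P3 26 — total 29, matching the house size, so no adjustment is needed.
P1 receives 2.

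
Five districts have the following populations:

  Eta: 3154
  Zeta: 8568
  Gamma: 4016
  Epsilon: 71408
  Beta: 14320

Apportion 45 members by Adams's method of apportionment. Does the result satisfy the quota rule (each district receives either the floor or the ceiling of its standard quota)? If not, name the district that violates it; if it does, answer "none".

Standard quotas: Eta 1.399, Zeta 3.800, Gamma 1.781, Epsilon 31.669, Beta 6.351.
Adams allocation: Eta 2, Zeta 4, Gamma 2, Epsilon 30, Beta 7.
Epsilon has quota 31.669 (lower 31, upper 32) but receives 30 — outside the quota interval.

Epsilon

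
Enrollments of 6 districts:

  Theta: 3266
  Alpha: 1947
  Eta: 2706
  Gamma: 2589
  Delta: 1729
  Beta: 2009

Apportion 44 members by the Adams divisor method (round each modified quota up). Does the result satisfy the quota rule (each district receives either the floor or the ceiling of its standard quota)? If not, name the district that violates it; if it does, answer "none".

none

Standard quotas: Theta 10.087, Alpha 6.013, Eta 8.358, Gamma 7.996, Delta 5.340, Beta 6.205.
Adams allocation: Theta 10, Alpha 6, Eta 8, Gamma 8, Delta 6, Beta 6.
Every allocation lies between the lower and upper quota.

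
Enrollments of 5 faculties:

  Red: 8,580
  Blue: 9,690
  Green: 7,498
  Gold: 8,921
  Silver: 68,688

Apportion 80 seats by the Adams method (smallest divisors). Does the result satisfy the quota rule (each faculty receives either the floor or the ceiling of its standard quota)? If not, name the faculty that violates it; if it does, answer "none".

Silver

Standard quotas: Red 6.640, Blue 7.499, Green 5.802, Gold 6.904, Silver 53.155.
Adams allocation: Red 7, Blue 8, Green 6, Gold 7, Silver 52.
Silver has quota 53.155 (lower 53, upper 54) but receives 52 — outside the quota interval.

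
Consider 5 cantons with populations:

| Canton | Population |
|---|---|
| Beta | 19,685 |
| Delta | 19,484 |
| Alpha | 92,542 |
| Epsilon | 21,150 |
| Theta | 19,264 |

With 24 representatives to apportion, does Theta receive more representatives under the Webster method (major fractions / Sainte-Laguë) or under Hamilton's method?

Webster

Webster: Beta 3, Delta 3, Alpha 12, Epsilon 3, Theta 3.
Hamilton: Beta 3, Delta 3, Alpha 13, Epsilon 3, Theta 2.
Theta gets 3 under Webster and 2 under Hamilton.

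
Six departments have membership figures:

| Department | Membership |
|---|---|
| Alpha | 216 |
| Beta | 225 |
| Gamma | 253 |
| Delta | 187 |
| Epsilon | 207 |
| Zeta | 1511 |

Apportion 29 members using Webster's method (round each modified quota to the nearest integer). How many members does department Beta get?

3

Standard divisor 2599/29 ≈ 89.621; standard quotas: Alpha 2.410, Beta 2.511, Gamma 2.823, Delta 2.087, Epsilon 2.310, Zeta 16.860.
Rounding to the nearest integer gives Alpha 2, Beta 3, Gamma 3, Delta 2, Epsilon 2, Zeta 17 — total 29, matching the house size, so no adjustment is needed.
Beta receives 3.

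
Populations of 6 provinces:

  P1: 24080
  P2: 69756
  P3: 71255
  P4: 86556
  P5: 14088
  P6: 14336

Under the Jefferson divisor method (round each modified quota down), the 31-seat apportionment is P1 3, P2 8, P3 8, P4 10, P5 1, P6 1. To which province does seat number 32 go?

Priority for the next seat is population ÷ (current seats + 1).
Priorities: P1 6020.000, P2 7750.667, P3 7917.222, P4 7868.727, P5 7044.000, P6 7168.000.
Highest priority: P3.

P3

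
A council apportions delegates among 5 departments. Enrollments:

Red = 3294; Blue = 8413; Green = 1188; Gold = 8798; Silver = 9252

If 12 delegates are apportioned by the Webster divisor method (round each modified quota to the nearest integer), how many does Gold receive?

4

Standard divisor 30945/12 ≈ 2578.75; standard quotas: Red 1.277, Blue 3.262, Green 0.461, Gold 3.412, Silver 3.588.
Rounding to the nearest integer gives 1, 3, 0, 3, 4 = 11 seats, so the divisor must be adjusted.
With modified divisor 2480.71: modified quotas Red 1.328, Blue 3.391, Green 0.479, Gold 3.547, Silver 3.730.
Rounding to the nearest integer: Red 1, Blue 3, Green 0, Gold 4, Silver 4 (total 12).
Gold receives 4.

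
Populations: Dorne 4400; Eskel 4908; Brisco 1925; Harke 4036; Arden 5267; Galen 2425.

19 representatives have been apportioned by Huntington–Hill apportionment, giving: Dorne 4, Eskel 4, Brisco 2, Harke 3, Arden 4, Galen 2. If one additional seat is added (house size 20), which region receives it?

Priority for the next seat is population ÷ (√(s·(s+1))).
Priorities: Dorne 983.870, Eskel 1097.462, Brisco 785.878, Harke 1165.093, Arden 1177.737, Galen 990.002.
Highest priority: Arden.

Arden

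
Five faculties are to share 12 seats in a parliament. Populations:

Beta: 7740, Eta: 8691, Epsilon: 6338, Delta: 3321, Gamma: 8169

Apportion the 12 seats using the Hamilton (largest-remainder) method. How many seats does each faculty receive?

Beta: 3, Eta: 3, Epsilon: 2, Delta: 1, Gamma: 3

The standard divisor is 34259/12 ≈ 2854.917.
Standard quotas: Beta 2.7111, Eta 3.0442, Epsilon 2.2200, Delta 1.1633, Gamma 2.8614.
Lower quotas: Beta 2, Eta 3, Epsilon 2, Delta 1, Gamma 2 (sum 10, leaving 2 seats).
Remainders in descending order: Gamma 0.8614, Beta 0.7111, Epsilon 0.2200, Delta 0.1633, Eta 0.0442.
The surplus seats go to Gamma, Beta.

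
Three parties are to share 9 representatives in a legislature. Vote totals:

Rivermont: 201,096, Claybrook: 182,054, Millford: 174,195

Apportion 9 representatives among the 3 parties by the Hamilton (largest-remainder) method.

Rivermont 3, Claybrook 3, Millford 3

The standard divisor is 557345/9 ≈ 61927.222.
Standard quotas: Rivermont 3.2473, Claybrook 2.9398, Millford 2.8129.
Lower quotas: Rivermont 3, Claybrook 2, Millford 2 (sum 7, leaving 2 seats).
Remainders in descending order: Claybrook 0.9398, Millford 0.8129, Rivermont 0.2473.
The surplus seats go to Claybrook, Millford.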